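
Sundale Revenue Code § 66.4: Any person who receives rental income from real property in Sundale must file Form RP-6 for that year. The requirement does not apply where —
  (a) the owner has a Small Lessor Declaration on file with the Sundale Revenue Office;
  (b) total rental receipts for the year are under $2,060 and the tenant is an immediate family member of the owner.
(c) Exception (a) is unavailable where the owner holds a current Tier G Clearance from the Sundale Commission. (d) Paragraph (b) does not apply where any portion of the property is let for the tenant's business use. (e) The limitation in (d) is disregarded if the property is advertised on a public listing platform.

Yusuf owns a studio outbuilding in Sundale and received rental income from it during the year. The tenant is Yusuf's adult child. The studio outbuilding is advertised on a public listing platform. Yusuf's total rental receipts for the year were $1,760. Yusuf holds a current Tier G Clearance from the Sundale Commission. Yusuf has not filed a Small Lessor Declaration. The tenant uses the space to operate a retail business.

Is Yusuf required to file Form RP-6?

Exception (a) fails — no Small Lessor Declaration is on file.
Exception (b)'s conditions are all satisfied: total rental receipts for the year are $1,760, under the $2,060 limit; the tenant is an immediate family member. Under paragraphs (d)–(e): (d) is triggered (the space is let for business use), but is displaced by (e): (e) operates — the property is publicly advertised. Exception (b) stands.

No — exception (b) applies; Yusuf is not required to file Form RP-6.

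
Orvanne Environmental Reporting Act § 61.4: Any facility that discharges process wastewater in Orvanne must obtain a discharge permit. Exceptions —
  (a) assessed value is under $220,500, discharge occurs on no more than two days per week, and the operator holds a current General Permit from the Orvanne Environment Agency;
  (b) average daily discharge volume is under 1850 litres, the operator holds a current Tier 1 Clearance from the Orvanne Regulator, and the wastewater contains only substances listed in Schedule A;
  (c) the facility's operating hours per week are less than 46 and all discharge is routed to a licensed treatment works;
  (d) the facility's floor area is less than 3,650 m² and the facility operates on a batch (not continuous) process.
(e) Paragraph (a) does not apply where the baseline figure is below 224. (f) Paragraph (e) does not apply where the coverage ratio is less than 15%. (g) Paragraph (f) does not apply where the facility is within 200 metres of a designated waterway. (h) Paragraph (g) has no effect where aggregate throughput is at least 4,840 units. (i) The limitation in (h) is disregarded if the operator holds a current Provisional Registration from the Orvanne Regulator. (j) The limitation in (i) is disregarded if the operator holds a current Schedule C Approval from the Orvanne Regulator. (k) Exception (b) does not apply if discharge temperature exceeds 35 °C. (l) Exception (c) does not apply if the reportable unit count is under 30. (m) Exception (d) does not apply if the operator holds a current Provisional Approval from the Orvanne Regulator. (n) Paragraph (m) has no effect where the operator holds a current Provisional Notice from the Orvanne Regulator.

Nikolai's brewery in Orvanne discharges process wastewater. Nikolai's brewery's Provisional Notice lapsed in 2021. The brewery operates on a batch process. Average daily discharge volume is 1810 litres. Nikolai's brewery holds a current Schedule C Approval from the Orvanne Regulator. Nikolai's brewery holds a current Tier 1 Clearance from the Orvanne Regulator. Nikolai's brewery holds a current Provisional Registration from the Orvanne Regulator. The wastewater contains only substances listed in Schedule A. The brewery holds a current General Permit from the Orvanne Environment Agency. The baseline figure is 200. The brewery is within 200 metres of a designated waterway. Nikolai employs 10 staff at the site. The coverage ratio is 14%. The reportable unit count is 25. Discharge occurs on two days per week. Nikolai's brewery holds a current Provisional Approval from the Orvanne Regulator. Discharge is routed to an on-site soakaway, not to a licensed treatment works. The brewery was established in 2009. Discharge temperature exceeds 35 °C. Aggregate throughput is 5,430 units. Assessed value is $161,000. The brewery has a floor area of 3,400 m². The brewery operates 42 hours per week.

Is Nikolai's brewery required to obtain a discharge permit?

No — exception (a) applies; Nikolai's brewery is not required to obtain a discharge permit.

Exception (a) is satisfied on its face — assessed value is $161,000, under the $220,500 limit; discharge occurs on no more than two days per week; a current General Permit is held. Under paragraphs (e)–(j): (e) would limit (a) — the baseline figure is 200, below the 224 limit — but (f) sets (e) aside: (f) operates against (e): the coverage ratio is 14%, less than the 15% limit. (g) would limit (f) — the brewery is within 200 m of a designated waterway — but (h) sets (g) aside: (h) operates against (g): aggregate throughput is 5,430 units, meeting the 4,840 units threshold. (i) would limit (h) — a current Provisional Registration is held — but (j) sets (i) aside: (j) is engaged — a current Schedule C Approval is held. (a) remains available.
Exception (b)'s conditions are all satisfied: average daily discharge volume is 1810 litres, under the 1850 litres limit; a current Tier 1 Clearance is held; the wastewater is Schedule-A-only. Turning to paragraph (k): (k) operates against (b): discharge temperature exceeds 35 °C. So (b) is unavailable.
Exception (c) requires that all discharge is routed to a licensed treatment works; but discharge is not routed to a licensed treatment works, so (c) is unavailable.
Exception (d): the facility's floor area is 3,400 m², less than the 3,650 m² limit; the facility operates on a batch process — every condition holds. But applying paragraphs (m)–(n): (m) operates against (d): a current Provisional Approval is held. (n), which would lift (m), is not engaged — there is no Provisional Notice in force. So (d) is unavailable.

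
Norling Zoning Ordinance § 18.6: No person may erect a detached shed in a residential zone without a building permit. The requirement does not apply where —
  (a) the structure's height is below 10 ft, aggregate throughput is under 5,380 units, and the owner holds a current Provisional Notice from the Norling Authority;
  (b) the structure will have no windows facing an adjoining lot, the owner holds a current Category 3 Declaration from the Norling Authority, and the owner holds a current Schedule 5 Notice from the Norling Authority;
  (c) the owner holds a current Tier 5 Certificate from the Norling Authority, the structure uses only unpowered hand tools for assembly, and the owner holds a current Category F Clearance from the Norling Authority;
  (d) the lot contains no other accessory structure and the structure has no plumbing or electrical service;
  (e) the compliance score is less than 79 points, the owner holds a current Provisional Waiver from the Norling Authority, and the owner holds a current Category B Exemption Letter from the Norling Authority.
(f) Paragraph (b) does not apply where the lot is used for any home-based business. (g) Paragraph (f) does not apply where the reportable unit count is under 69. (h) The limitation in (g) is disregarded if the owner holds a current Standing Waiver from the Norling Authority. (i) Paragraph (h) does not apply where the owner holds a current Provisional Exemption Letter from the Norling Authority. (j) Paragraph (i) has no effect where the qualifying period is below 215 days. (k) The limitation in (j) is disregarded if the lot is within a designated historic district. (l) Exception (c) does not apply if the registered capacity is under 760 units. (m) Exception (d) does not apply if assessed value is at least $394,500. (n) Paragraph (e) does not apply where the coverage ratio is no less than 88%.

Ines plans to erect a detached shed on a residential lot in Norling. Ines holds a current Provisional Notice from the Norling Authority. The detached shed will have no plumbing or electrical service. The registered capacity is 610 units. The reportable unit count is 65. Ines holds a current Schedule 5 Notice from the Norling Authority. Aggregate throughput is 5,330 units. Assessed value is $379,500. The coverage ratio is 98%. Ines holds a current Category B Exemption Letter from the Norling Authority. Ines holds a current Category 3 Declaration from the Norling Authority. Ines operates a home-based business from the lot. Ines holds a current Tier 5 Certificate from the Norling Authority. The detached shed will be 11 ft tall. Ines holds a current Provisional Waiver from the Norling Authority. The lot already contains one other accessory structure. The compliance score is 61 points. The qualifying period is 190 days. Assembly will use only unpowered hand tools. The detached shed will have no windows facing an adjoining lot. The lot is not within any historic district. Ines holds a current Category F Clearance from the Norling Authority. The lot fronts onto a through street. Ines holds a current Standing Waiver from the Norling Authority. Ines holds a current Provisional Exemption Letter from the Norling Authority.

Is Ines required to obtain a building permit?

Exception (a) fails — the structure's height is 11 ft, not below 10 ft.
Exception (b): no windows face an adjoining lot; a current Category 3 Declaration is held; a current Schedule 5 Notice is held — every condition holds. However, paragraphs (f)–(k) must be considered: (f) operates against (b): a home-based business operates on the lot. (g) would limit (f) — the reportable unit count is 65, under the 69 limit — but (h) sets (g) aside: (h) operates against (g): a current Standing Waiver is held. (i) operates (a current Provisional Exemption Letter is held), but is set aside by (j): (j) operates — the qualifying period is 190 days, below the 215 days limit. (k) is not engaged (the lot is not in a historic district), so (j) stands. (b) is therefore removed.
Exception (c) is satisfied on its face — a current Tier 5 Certificate is held; assembly uses only hand tools; a current Category F Clearance is held. But: (l) operates — the registered capacity is 610 units, under the 760 units limit. Exception (c) does not apply.
Exception (d) does not apply: the lot already has another accessory structure.
All of (e)'s requirements are met (the compliance score is 61 points, less than the 79 points limit; a current Provisional Waiver is held; a current Category B Exemption Letter is held). But: (n) applies — the coverage ratio is 98%, meeting the 88% threshold. Exception (e) does not apply.
No exception is made out. Ines falls within the general rule.

Yes — Ines must obtain a building permit.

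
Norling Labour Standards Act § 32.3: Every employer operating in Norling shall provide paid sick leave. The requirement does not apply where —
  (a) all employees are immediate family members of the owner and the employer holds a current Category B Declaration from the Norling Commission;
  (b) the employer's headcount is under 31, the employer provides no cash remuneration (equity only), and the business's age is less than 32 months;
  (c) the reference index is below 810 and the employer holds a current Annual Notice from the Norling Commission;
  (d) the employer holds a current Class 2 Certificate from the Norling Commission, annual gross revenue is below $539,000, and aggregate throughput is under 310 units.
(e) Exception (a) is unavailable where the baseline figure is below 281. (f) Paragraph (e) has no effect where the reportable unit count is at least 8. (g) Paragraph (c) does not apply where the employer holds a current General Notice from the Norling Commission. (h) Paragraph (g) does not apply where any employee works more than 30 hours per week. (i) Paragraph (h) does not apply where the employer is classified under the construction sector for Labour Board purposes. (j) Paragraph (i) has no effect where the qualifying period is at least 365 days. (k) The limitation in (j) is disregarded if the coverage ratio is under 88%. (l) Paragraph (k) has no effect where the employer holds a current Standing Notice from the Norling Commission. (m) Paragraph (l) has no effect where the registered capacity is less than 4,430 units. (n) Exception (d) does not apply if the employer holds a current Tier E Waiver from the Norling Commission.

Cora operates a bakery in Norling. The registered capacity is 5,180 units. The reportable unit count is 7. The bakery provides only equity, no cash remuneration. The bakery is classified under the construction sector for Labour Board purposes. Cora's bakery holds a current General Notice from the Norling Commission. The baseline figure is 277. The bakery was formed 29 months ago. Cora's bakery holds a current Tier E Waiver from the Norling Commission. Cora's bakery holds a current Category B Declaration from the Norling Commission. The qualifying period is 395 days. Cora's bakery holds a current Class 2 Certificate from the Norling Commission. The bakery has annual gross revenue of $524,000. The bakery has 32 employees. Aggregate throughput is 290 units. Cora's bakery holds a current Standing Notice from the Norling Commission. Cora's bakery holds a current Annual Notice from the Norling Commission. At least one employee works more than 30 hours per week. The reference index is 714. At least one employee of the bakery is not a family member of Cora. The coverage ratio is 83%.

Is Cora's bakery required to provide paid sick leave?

No — exception (c) applies; Cora's bakery is not required to provide paid sick leave.

Exception (a) does not apply: at least one employee is not a family member.
Exception (b) fails — the employer's headcount is 32, not under 31.
Exception (c)'s conditions are all satisfied: the reference index is 714, below the 810 limit; a current Annual Notice is held. Considering the limiting provisions: (g) would limit (c) — a current General Notice is held — but (h) sets (g) aside: (h) operates against (g): at least one employee exceeds 30 hours/week. (i) would limit (h) — the bakery is classified under the construction sector — but (j) sets (i) aside: (j) operates against (i): the qualifying period is 395 days, meeting the 365 days threshold. (k) operates (the coverage ratio is 83%, under the 88% limit), but is displaced by (l): (l) applies — a current Standing Notice is held. (m) does not operate here (the registered capacity is 5,180 units, not less than 4,430 units), so (l) stands. Exception (c) stands.
All of (d)'s requirements are met (a current Class 2 Certificate is held; annual gross revenue is $524,000, below the $539,000 limit; aggregate throughput is 290 units, under the 310 units limit). However, paragraph (n) must be considered: (n) operates against (d): a current Tier E Waiver is held. So (d) is unavailable.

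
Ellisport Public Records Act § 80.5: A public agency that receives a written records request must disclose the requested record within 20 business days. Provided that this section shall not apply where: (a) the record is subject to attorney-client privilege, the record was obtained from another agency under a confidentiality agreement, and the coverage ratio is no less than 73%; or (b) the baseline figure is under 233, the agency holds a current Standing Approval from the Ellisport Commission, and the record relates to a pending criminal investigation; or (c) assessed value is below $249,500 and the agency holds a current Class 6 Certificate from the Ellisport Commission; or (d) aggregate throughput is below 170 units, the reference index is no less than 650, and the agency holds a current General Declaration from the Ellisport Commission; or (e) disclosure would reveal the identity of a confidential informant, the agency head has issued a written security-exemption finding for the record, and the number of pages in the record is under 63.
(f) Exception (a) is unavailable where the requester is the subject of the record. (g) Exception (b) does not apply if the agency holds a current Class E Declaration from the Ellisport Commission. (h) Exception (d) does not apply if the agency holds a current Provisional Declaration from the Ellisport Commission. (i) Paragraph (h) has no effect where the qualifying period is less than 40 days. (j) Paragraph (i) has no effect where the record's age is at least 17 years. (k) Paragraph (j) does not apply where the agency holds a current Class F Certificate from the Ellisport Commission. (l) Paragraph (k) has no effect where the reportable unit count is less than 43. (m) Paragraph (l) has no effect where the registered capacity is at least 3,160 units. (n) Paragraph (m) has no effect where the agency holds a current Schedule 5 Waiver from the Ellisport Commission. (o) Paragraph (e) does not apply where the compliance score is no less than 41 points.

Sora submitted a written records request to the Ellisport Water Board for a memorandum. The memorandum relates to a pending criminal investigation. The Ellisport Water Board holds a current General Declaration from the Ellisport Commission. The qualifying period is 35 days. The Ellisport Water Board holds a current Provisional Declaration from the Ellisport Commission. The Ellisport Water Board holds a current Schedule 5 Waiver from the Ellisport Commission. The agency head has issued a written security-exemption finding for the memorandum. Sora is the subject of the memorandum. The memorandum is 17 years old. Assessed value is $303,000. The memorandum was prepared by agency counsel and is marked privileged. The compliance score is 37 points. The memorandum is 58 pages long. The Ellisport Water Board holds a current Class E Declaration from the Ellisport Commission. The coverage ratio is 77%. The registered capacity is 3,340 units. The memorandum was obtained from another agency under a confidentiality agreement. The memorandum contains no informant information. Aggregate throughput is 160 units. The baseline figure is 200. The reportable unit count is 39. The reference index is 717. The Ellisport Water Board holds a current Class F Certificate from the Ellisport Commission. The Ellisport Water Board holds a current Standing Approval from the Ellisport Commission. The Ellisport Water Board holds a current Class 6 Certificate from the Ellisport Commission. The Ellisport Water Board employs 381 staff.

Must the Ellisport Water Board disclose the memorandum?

Exception (a) is satisfied on its face — the memorandum is privileged; the memorandum was obtained under a confidentiality agreement; the coverage ratio is 77%, meeting the 73% threshold. Turning to paragraph (f): (f) operates against (a): Sora is the subject of the memorandum. So (a) is unavailable.
All of (b)'s requirements are met (the baseline figure is 200, under the 233 limit; a current Standing Approval is held; the memorandum relates to a pending investigation). Turning to paragraph (g): (g) operates against (b): a current Class E Declaration is held. Exception (b) does not apply.
Exception (c) fails — assessed value is $303,000, not below $249,500.
Exception (d): aggregate throughput is 160 units, below the 170 units limit; the reference index is 717, meeting the 650 threshold; a current General Declaration is held — every condition holds. But: (h) is triggered — a current Provisional Declaration is held. (i) is triggered (the qualifying period is 35 days, less than the 40 days limit), but is overridden by (j): (j) applies — the record's age is 17 years, meeting the 17 years threshold. (k) operates (a current Class F Certificate is held), but is overridden by (l): (l) operates against (k): the reportable unit count is 39, less than the 43 limit. (m) would limit (l) — the registered capacity is 3,340 units, meeting the 3,160 units threshold — but (n) sets (m) aside: (n) operates against (m): a current Schedule 5 Waiver is held. (d) is therefore removed.
Exception (e) does not apply: the memorandum contains no informant information.
Every exception is unavailable, so the rule governs.

Yes — the Ellisport Water Board must disclose the memorandum.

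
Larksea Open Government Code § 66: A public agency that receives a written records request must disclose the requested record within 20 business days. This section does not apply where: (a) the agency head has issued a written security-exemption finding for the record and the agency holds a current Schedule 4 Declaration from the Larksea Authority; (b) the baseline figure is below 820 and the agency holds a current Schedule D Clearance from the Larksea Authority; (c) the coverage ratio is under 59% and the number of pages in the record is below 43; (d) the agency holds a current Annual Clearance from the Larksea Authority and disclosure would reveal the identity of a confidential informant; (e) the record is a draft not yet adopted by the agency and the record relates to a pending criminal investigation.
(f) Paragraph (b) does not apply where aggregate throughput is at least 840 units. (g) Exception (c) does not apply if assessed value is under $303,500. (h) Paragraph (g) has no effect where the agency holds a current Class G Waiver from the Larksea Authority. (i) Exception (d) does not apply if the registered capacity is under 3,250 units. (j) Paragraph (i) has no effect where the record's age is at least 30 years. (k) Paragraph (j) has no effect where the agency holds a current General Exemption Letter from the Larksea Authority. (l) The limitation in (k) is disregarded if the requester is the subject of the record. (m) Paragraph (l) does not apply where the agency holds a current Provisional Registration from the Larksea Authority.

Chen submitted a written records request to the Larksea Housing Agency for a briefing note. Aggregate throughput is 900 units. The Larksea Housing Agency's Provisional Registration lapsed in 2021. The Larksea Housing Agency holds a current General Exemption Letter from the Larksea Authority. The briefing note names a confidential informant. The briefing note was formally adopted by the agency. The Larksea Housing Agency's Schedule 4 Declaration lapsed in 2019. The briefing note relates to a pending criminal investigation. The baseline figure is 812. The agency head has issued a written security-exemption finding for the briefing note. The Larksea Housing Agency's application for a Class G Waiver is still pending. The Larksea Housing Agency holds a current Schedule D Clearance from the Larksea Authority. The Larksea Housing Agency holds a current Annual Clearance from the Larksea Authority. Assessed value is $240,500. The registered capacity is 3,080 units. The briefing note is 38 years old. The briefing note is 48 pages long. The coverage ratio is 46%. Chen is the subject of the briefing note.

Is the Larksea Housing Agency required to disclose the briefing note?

Exception (a) fails — the Schedule 4 Declaration is not current.
Exception (b): the baseline figure is 812, below the 820 limit; a current Schedule D Clearance is held — every condition holds. However, paragraph (f) must be considered: (f) operates against (b): aggregate throughput is 900 units, meeting the 840 units threshold. Exception (b) does not apply.
Exception (c) does not apply: the number of pages in the record is 48, not below 43.
Exception (d): a current Annual Clearance is held; the briefing note names a confidential informant — every condition holds. As to paragraphs (i)–(m): (i) would limit (d) — the registered capacity is 3,080 units, under the 3,250 units limit — but (j) sets (i) aside: (j) operates against (i): the record's age is 38 years, meeting the 30 years threshold. (k) would limit (j) — a current General Exemption Letter is held — but (l) sets (k) aside: (l) applies — Chen is the subject of the briefing note. (m), which would lift (l), is not triggered — there is no Provisional Registration in force. Exception (d) stands.
Exception (e) requires that the record is a draft not yet adopted by the agency; but the briefing note has been formally adopted, so (e) is unavailable.

No — exception (d) applies; the Larksea Housing Agency is not required to disclose the briefing note.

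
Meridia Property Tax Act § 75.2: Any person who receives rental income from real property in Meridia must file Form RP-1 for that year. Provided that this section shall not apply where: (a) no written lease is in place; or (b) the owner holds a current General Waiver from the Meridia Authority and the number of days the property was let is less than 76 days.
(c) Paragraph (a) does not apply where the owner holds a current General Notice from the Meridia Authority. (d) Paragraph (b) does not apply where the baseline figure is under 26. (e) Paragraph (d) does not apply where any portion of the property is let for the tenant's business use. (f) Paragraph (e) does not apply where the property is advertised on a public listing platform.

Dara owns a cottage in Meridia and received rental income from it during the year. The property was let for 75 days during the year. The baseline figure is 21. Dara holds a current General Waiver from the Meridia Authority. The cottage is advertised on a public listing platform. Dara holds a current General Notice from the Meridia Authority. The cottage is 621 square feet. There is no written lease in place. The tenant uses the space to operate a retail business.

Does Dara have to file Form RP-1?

Yes — Dara must file Form RP-1.

Exception (a)'s conditions are all satisfied: there is no written lease. But: (c) operates against (a): a current General Notice is held. (a) is therefore removed.
Exception (b) is satisfied on its face — a current General Waiver is held; the number of days the property was let is 75 days, less than the 76 days limit. But applying paragraphs (d)–(f): (d) is engaged — the baseline figure is 21, under the 26 limit. (e) is triggered (the space is let for business use), but is overridden by (f): (f) operates against (e): the property is publicly advertised. Exception (b) does not apply.
No exception is made out. Dara falls within the general rule.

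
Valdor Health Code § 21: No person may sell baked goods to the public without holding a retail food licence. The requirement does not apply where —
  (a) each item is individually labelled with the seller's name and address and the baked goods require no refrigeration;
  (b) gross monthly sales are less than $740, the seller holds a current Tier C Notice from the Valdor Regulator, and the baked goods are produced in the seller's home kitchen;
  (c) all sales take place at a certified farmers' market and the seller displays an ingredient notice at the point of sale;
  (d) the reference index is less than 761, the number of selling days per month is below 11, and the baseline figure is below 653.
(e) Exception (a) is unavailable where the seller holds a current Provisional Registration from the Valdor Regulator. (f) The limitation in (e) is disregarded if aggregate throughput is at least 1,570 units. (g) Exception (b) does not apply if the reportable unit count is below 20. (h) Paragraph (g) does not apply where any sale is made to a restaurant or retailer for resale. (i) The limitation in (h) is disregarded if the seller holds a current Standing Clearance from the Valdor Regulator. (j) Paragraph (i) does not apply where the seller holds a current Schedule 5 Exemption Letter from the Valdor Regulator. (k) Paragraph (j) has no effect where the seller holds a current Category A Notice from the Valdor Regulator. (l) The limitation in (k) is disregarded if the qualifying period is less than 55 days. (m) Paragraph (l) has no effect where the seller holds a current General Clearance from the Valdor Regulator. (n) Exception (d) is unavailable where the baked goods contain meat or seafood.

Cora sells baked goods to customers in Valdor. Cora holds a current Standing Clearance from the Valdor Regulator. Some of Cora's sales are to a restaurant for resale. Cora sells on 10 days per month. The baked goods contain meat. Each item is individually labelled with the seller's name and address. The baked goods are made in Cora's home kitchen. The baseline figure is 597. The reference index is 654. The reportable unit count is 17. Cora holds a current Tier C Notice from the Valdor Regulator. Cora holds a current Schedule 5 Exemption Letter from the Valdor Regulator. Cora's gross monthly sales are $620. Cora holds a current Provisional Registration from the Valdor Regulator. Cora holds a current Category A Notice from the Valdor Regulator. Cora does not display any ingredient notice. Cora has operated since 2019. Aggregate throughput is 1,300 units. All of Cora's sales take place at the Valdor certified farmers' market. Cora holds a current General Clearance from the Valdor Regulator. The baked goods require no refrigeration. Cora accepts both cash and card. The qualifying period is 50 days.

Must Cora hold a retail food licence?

Yes — Cora must hold a retail food licence.

Exception (a)'s conditions are all satisfied: items are individually labelled; the baked goods are shelf-stable. However, paragraphs (e)–(f) must be considered: (e) operates against (a): a current Provisional Registration is held. (f), which would lift (e), does not operate here — aggregate throughput is 1,300 units, short of 1,570 units. Exception (a) does not apply.
Exception (b): gross monthly sales are $620, less than the $740 limit; a current Tier C Notice is held; the baked goods are home-kitchen produced — every condition holds. Turning to paragraphs (g)–(m): (g) operates against (b): the reportable unit count is 17, below the 20 limit. (h) would limit (g) — some sales are to a restaurant for resale — but (i) sets (h) aside: (i) operates — a current Standing Clearance is held. (j) operates (a current Schedule 5 Exemption Letter is held), but is displaced by (k): (k) is engaged — a current Category A Notice is held. (l) would limit (k) — the qualifying period is 50 days, less than the 55 days limit — but (m) sets (l) aside: (m) operates — a current General Clearance is held. Exception (b) does not apply.
Exception (c) fails — no ingredient notice is displayed.
Exception (d)'s conditions are all satisfied: the reference index is 654, less than the 761 limit; the number of selling days per month is 10, below the 11 limit; the baseline figure is 597, below the 653 limit. But: (n) is engaged — the baked goods contain meat. (d) is therefore removed.
No exception is made out. Cora falls within the general rule.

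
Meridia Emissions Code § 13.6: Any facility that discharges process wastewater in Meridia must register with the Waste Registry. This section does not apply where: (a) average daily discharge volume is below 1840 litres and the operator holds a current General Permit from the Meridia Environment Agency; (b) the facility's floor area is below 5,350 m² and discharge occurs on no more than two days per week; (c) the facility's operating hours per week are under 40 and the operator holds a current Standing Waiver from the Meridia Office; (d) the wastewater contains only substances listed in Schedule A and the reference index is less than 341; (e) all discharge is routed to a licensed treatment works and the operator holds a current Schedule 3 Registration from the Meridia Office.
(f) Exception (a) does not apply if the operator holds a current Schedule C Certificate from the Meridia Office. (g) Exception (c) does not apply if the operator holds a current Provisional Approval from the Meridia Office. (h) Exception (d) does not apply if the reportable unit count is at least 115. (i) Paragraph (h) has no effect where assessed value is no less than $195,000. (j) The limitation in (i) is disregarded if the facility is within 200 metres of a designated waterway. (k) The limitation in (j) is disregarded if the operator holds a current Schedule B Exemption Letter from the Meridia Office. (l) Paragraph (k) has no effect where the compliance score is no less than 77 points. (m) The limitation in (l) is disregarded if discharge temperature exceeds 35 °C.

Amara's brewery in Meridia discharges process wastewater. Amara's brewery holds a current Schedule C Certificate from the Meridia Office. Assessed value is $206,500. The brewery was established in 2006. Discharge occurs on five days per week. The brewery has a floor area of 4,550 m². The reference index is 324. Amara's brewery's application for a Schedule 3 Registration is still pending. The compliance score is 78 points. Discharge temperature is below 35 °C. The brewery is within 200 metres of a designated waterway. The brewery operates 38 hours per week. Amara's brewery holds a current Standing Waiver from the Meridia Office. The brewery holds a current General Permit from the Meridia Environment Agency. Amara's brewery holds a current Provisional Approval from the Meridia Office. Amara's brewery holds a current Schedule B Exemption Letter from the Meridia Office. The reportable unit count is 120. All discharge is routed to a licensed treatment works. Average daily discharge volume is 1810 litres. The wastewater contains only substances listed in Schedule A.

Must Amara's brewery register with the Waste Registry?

Exception (a)'s conditions are all satisfied: average daily discharge volume is 1810 litres, below the 1840 litres limit; a current General Permit is held. However, paragraph (f) must be considered: (f) operates against (a): a current Schedule C Certificate is held. (a) is therefore removed.
Exception (b) fails — discharge occurs on five days per week.
Exception (c)'s conditions are all satisfied: the facility's operating hours per week are 38, under the 40 limit; a current Standing Waiver is held. But applying paragraph (g): (g) operates against (c): a current Provisional Approval is held. Exception (c) does not apply.
All of (d)'s requirements are met (the wastewater is Schedule-A-only; the reference index is 324, less than the 341 limit). But: (h) is triggered — the reportable unit count is 120, meeting the 115 threshold. (i) would limit (h) — assessed value is $206,500, meeting the $195,000 threshold — but (j) sets (i) aside: (j) is engaged — the brewery is within 200 m of a designated waterway. (k) applies (a current Schedule B Exemption Letter is held), but is itself disapplied by (l): (l) operates against (k): the compliance score is 78 points, meeting the 77 points threshold. (m), which would lift (l), is not engaged — discharge temperature is below 35 °C. (d) is therefore removed.
Exception (e) requires that the operator holds a current Schedule 3 Registration from the Meridia Office; but the Schedule 3 Registration is not current, so (e) is unavailable.
No exception displaces § 13.6.

Yes — Amara's brewery must register with the Waste Registry.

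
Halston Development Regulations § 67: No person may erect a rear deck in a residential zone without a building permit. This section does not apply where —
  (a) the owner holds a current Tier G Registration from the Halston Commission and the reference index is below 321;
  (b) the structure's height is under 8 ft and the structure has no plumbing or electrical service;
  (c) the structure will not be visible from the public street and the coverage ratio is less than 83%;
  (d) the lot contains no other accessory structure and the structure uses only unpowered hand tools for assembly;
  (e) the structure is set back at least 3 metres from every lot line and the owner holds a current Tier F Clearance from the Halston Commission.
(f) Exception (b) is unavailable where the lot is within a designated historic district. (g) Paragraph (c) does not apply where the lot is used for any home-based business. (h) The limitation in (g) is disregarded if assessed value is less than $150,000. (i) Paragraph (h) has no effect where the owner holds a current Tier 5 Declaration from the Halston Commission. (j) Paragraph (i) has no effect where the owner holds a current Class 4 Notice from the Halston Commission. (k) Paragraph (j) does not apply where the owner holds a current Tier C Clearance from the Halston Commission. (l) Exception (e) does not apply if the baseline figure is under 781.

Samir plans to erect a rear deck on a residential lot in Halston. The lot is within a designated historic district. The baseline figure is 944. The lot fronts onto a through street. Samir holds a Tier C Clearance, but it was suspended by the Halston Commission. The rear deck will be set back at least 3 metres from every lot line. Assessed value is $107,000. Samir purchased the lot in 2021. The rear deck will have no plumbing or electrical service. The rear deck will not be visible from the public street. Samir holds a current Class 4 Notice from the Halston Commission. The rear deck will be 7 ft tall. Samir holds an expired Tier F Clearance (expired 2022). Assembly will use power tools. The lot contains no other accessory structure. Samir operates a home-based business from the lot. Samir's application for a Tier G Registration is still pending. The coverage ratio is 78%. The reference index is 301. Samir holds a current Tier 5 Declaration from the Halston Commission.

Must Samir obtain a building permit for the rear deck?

No — exception (c) applies; Samir does not need a building permit.

Exception (a) does not apply: there is no Tier G Registration in force.
Exception (b): the structure's height is 7 ft, under the 8 ft limit; there is no plumbing or electrical service — every condition holds. But applying paragraph (f): (f) operates against (b): the lot is in a historic district. (b) is therefore removed.
All of (c)'s requirements are met (the structure will not be visible from the street; the coverage ratio is 78%, less than the 83% limit). Under paragraphs (g)–(k): (g) is triggered (a home-based business operates on the lot), but is displaced by (h): (h) operates — assessed value is $107,000, less than the $150,000 limit. (i) would limit (h) — a current Tier 5 Declaration is held — but (j) sets (i) aside: (j) operates — a current Class 4 Notice is held. (k), which would lift (j), does not operate here — the Tier C Clearance is not current. (c) remains available.
Exception (d) fails — assembly uses power tools.
Exception (e) requires that the owner holds a current Tier F Clearance from the Halston Commission; but no current Tier F Clearance is held, so (e) is unavailable.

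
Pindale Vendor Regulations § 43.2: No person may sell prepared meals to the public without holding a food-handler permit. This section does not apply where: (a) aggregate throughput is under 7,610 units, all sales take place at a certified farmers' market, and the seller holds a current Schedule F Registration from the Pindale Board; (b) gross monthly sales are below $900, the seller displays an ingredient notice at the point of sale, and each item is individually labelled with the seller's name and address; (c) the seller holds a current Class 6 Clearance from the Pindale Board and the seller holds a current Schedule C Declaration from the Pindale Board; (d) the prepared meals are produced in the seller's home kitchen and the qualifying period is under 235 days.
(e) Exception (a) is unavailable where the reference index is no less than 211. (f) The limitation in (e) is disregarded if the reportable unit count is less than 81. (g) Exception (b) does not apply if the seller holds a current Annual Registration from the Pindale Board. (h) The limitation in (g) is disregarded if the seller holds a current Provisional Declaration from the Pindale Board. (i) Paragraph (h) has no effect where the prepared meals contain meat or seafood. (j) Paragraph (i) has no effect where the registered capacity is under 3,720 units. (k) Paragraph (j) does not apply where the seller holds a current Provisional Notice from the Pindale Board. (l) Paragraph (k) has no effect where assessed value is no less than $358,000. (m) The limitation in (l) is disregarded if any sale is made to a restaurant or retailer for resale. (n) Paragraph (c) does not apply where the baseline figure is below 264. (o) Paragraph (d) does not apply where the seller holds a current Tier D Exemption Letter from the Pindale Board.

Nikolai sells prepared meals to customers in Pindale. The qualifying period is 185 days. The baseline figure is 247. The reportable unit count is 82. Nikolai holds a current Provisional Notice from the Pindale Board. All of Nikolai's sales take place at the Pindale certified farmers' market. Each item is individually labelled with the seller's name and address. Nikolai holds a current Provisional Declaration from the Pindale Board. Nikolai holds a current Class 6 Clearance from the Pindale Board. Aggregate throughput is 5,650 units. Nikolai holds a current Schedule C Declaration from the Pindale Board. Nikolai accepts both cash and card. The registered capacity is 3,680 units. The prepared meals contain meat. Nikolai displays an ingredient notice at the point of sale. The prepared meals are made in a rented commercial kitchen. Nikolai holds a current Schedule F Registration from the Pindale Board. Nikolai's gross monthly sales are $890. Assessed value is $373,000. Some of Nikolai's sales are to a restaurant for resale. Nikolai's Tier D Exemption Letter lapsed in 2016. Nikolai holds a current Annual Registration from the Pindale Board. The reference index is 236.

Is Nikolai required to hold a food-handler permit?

Yes — Nikolai must hold a food-handler permit.

Exception (a): aggregate throughput is 5,650 units, under the 7,610 units limit; all sales are at a certified farmers' market; a current Schedule F Registration is held — every condition holds. But: (e) operates against (a): the reference index is 236, meeting the 211 threshold. (f) is inapplicable (the reportable unit count is 82, not less than 81), so (e) stands. (a) is therefore removed.
All of (b)'s requirements are met (gross monthly sales are $890, below the $900 limit; an ingredient notice is displayed; items are individually labelled). Turning to paragraphs (g)–(m): (g) operates — a current Annual Registration is held. (h) is triggered (a current Provisional Declaration is held), but is overridden by (i): (i) operates against (h): the prepared meals contain meat. (j) operates (the registered capacity is 3,680 units, under the 3,720 units limit), but yields to (k): (k) is triggered — a current Provisional Notice is held. (l) would limit (k) — assessed value is $373,000, meeting the $358,000 threshold — but (m) sets (l) aside: (m) operates against (l): some sales are to a restaurant for resale. Exception (b) does not apply.
Exception (c) is satisfied on its face — a current Class 6 Clearance is held; a current Schedule C Declaration is held. But applying paragraph (n): (n) operates against (c): the baseline figure is 247, below the 264 limit. So (c) is unavailable.
Exception (d) fails — the prepared meals are made in a commercial kitchen, not a home kitchen.
No exception displaces § 43.2.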